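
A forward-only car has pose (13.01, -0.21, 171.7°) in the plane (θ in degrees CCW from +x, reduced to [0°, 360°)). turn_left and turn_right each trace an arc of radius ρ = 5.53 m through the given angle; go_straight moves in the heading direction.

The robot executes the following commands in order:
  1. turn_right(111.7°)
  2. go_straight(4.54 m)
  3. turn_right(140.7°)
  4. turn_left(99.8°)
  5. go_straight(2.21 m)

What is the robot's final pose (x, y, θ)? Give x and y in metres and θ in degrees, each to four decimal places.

(30.8908, 6.4788, 19.1000°)

set_pose: (x, y, θ) = (13.0100, -0.2100, 171.7000°), ρ = 5.53
turn_right(111.7°): centre at ρ to the right, rotate −111.7° → (9.0192, 8.0271, 60.0000°)
go_straight(4.54): x += 4.54·cos θ, y += 4.54·sin θ → (11.2892, 11.9588, 60.0000°)
turn_right(140.7°): centre at ρ to the right, rotate −140.7° → (21.5356, 10.0875, -80.7000° ≡ 279.3000°)
turn_left(99.8°): centre at ρ to the left, rotate +99.8° → (28.8024, 5.7556, 379.1000° ≡ 19.1000°)
go_straight(2.21): x += 2.21·cos θ, y += 2.21·sin θ → (30.8908, 6.4788, 19.1000°)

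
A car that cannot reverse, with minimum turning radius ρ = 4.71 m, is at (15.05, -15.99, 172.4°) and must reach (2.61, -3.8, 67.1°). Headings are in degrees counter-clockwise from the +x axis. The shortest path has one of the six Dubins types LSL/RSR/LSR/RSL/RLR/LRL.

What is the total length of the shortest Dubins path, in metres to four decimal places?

19.0711 m

Let ψ = atan2(Δy, Δx) = atan2(12.19, -12.44) = 135.5815° be the start→goal bearing.
Normalize: d = |goal − start| / ρ = 17.416937/4.71 = 3.697864, α = (θ_start − ψ) mod 360° = 36.8185° = 0.642603 rad, β = (θ_goal − ψ) mod 360° = 291.5185° = 5.087957 rad.
Common terms: sin α = 0.599281, cos α = 0.800538, sin β = -0.930299, cos β = 0.366801, cos(α−β) = -0.263873, d² = 13.674195. Work in radians in the unit-radius frame; every candidate has L = ρ·(t + p + q).
LSL: p² = 2 + d² − 2cos(α−β) + 2d(sin α − sin β) = 27.514304; p = √p² = 5.245408; φ = atan2(cos β − cos α, d + sin α − sin β) = -0.082784 rad; t = (φ − α) mod 2π = 5.557799 rad, q = (β − φ) mod 2π = 5.170740 rad → L = 4.71·(5.557799 + 5.245408 + 5.170740) = 4.71·15.973947 = 75.237289 m
RSR: p² = 2 + d² − 2cos(α−β) + 2d(sin β − sin α) = 4.889577; p = √p² = 2.211239; φ = atan2(cos α − cos β, d − sin α + sin β) = 0.197431 rad; t = (α − φ) mod 2π = 0.445172 rad, q = (φ − β) mod 2π = 1.392660 rad → L = 4.71·(0.445172 + 2.211239 + 1.392660) = 4.71·4.049071 = 19.071123 m
LSR: p² = d² − 2 + 2cos(α−β) + 2d(sin α + sin β) = 8.698330; p = √p² = 2.949293; φ = atan2(−cos α − cos β, d + sin α + sin β) − atan2(−2, p) = 0.262150 rad; t = (φ − α) mod 2π = 5.902732 rad, q = (φ − β) mod 2π = 1.457378 rad → L = 4.71·(5.902732 + 2.949293 + 1.457378) = 4.71·10.309403 = 48.557287 m
RSL: p² = d² − 2 + 2cos(α−β) − 2d(sin α + sin β) = 13.594567; p = √p² = 3.687081; φ = atan2(cos α + cos β, d − sin α − sin β) − atan2(2, p) = -0.214996 rad; t = (α − φ) mod 2π = 0.857599 rad, q = (β − φ) mod 2π = 5.302953 rad → L = 4.71·(0.857599 + 3.687081 + 5.302953) = 4.71·9.847633 = 46.382353 m
RLR: c = (6 − d² + 2cos(α−β) + 2d(sin α − sin β))/8 = 0.388803; p = 2π − arccos c = 5.111721 rad; φ = atan2(cos α − cos β, d − sin α + sin β) = 0.197431 rad; t = (α − φ + p/2) mod 2π = 3.001032 rad, q = (α − β − t + p) mod 2π = 3.948520 rad → L = 4.71·(3.001032 + 5.111721 + 3.948520) = 4.71·12.061273 = 56.808597 m
LRL: c = (6 − d² + 2cos(α−β) − 2d(sin α − sin β))/8 = -2.439288, |c| > 1 → infeasible
Shortest: RSR with L = 19.071123 m ≈ 19.0711 m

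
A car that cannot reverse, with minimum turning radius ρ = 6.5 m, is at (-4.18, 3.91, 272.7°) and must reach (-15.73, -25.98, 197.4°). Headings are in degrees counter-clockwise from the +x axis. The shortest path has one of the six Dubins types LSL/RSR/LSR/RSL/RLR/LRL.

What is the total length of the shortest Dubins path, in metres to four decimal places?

32.9494 m

Let ψ = atan2(Δy, Δx) = atan2(-29.89, -11.55) = -111.1274° be the start→goal bearing.
Normalize: d = |goal − start| / ρ = 32.043948/6.5 = 4.929838, α = (θ_start − ψ) mod 360° = 23.8274° = 0.415866 rad, β = (θ_goal − ψ) mod 360° = 308.5274° = 5.384818 rad.
Common terms: sin α = 0.403982, cos α = 0.914767, sin β = -0.782311, cos β = 0.622888, cos(α−β) = 0.253758, d² = 24.303304. Work in radians in the unit-radius frame; every candidate has L = ρ·(t + p + q).
LSL: p² = 2 + d² − 2cos(α−β) + 2d(sin α − sin β) = 37.492254; p = √p² = 6.123092; φ = atan2(cos β − cos α, d + sin α − sin β) = -0.047687 rad; t = (φ − α) mod 2π = 5.819633 rad, q = (β − φ) mod 2π = 5.432505 rad → L = 6.5·(5.819633 + 6.123092 + 5.432505) = 6.5·17.375230 = 112.938992 m
RSR: p² = 2 + d² − 2cos(α−β) + 2d(sin β − sin α) = 14.099323; p = √p² = 3.754907; φ = atan2(cos α − cos β, d − sin α + sin β) = 0.077811 rad; t = (α − φ) mod 2π = 0.338055 rad, q = (φ − β) mod 2π = 0.976178 rad → L = 6.5·(0.338055 + 3.754907 + 0.976178) = 6.5·5.069139 = 32.949406 m
LSR: p² = d² − 2 + 2cos(α−β) + 2d(sin α + sin β) = 19.080625; p = √p² = 4.368138; φ = atan2(−cos α − cos β, d + sin α + sin β) − atan2(−2, p) = 0.103576 rad; t = (φ − α) mod 2π = 5.970895 rad, q = (φ − β) mod 2π = 1.001943 rad → L = 6.5·(5.970895 + 4.368138 + 1.001943) = 6.5·11.340976 = 73.716343 m
RSL: p² = d² − 2 + 2cos(α−β) − 2d(sin α + sin β) = 26.541015; p = √p² = 5.151797; φ = atan2(cos α + cos β, d − sin α − sin β) − atan2(2, p) = -0.088345 rad; t = (α − φ) mod 2π = 0.504211 rad, q = (β − φ) mod 2π = 5.473164 rad → L = 6.5·(0.504211 + 5.151797 + 5.473164) = 6.5·11.129172 = 72.339620 m
RLR: c = (6 − d² + 2cos(α−β) + 2d(sin α − sin β))/8 = -0.762415; p = 2π − arccos c = 3.845351 rad; φ = atan2(cos α − cos β, d − sin α + sin β) = 0.077811 rad; t = (α − φ + p/2) mod 2π = 2.260731 rad, q = (α − β − t + p) mod 2π = 2.898854 rad → L = 6.5·(2.260731 + 3.845351 + 2.898854) = 6.5·9.004936 = 58.532082 m
LRL: c = (6 − d² + 2cos(α−β) − 2d(sin α − sin β))/8 = -3.686532, |c| > 1 → infeasible
Shortest: RSR with L = 32.949406 m ≈ 32.9494 m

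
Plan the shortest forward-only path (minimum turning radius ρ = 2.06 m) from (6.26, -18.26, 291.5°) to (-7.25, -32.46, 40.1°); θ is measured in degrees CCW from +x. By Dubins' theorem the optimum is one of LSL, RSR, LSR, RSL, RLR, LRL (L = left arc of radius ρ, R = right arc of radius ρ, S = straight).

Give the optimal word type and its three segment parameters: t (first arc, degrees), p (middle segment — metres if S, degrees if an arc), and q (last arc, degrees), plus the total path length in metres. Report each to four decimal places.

Let ψ = atan2(Δy, Δx) = atan2(-14.20, -13.51) = -133.5736° be the start→goal bearing.
Normalize: d = |goal − start| / ρ = 19.600003/2.06 = 9.514564, α = (θ_start − ψ) mod 360° = 65.0736° = 1.135748 rad, β = (θ_goal − ψ) mod 360° = 173.6736° = 3.031176 rad.
Common terms: sin α = 0.906850, cos α = 0.421454, sin β = 0.110193, cos β = -0.993910, cos(α−β) = -0.318959, d² = 90.526935. Work in radians in the unit-radius frame; every candidate has L = ρ·(t + p + q).
LSL: p² = 2 + d² − 2cos(α−β) + 2d(sin α − sin β) = 108.324548; p = √p² = 10.407908; φ = atan2(cos β − cos α, d + sin α − sin β) = -0.136412 rad; t = (φ − α) mod 2π = 5.011025 rad, q = (β − φ) mod 2π = 3.167588 rad → L = 2.06·(5.011025 + 10.407908 + 3.167588) = 2.06·18.586521 = 38.288233 m
RSR: p² = 2 + d² − 2cos(α−β) + 2d(sin β − sin α) = 78.005159; p = √p² = 8.832053; φ = atan2(cos α − cos β, d − sin α + sin β) = 0.160947 rad; t = (α − φ) mod 2π = 0.974801 rad, q = (φ − β) mod 2π = 3.412956 rad → L = 2.06·(0.974801 + 8.832053 + 3.412956) = 2.06·13.219811 = 27.232810 m
LSR: p² = d² − 2 + 2cos(α−β) + 2d(sin α + sin β) = 107.242446; p = √p² = 10.355793; φ = atan2(−cos α − cos β, d + sin α + sin β) − atan2(−2, p) = 0.245082 rad; t = (φ − α) mod 2π = 5.392519 rad, q = (φ − β) mod 2π = 3.497092 rad → L = 2.06·(5.392519 + 10.355793 + 3.497092) = 2.06·19.245404 = 39.645532 m
RSL: p² = d² − 2 + 2cos(α−β) − 2d(sin α + sin β) = 68.535587; p = √p² = 8.278622; φ = atan2(cos α + cos β, d − sin α − sin β) − atan2(2, p) = -0.304310 rad; t = (α − φ) mod 2π = 1.440058 rad, q = (β − φ) mod 2π = 3.335486 rad → L = 2.06·(1.440058 + 8.278622 + 3.335486) = 2.06·13.054166 = 26.891583 m
RLR: c = (6 − d² + 2cos(α−β) + 2d(sin α − sin β))/8 = -8.750645, |c| > 1 → infeasible
LRL: c = (6 − d² + 2cos(α−β) − 2d(sin α − sin β))/8 = -12.540568, |c| > 1 → infeasible
Shortest: RSL with L = 26.891583 m ≈ 26.8916 m
Convert RSL to answer units (arcs ×180/π): t = 1.440058·180/π = 82.5093°, p = ρ·p = 2.06·8.278622 = 17.0540 m, q = 3.335486·180/π = 191.1093°, L = 26.8916 m.

RSL: t = 82.5093°, p = 17.0540 m, q = 191.1093°, L = 26.8916 m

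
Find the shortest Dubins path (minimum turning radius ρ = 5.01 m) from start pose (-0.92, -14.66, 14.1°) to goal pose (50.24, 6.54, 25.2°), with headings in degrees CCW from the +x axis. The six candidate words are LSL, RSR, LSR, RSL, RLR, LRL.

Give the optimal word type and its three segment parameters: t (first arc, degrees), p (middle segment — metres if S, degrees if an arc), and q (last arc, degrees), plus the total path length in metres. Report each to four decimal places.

Let ψ = atan2(Δy, Δx) = atan2(21.20, 51.16) = 22.5084° be the start→goal bearing.
Normalize: d = |goal − start| / ρ = 55.378566/5.01 = 11.053606, α = (θ_start − ψ) mod 360° = 351.5916° = 6.136430 rad, β = (θ_goal − ψ) mod 360° = 2.6916° = 0.046977 rad.
Common terms: sin α = -0.146229, cos α = 0.989251, sin β = 0.046959, cos β = 0.998897, cos(α−β) = 0.981293, d² = 122.182206. Work in radians in the unit-radius frame; every candidate has L = ρ·(t + p + q).
LSL: p² = 2 + d² − 2cos(α−β) + 2d(sin α − sin β) = 117.948772; p = √p² = 10.860422; φ = atan2(cos β − cos α, d + sin α − sin β) = 0.000888 rad; t = (φ − α) mod 2π = 0.147643 rad, q = (β − φ) mod 2π = 0.046088 rad → L = 5.01·(0.147643 + 10.860422 + 0.046088) = 5.01·11.054154 = 55.381311 m
RSR: p² = 2 + d² − 2cos(α−β) + 2d(sin β − sin α) = 126.490471; p = √p² = 11.246798; φ = atan2(cos α − cos β, d − sin α + sin β) = -0.000858 rad; t = (α − φ) mod 2π = 6.137288 rad, q = (φ − β) mod 2π = 6.235351 rad → L = 5.01·(6.137288 + 11.246798 + 6.235351) = 5.01·23.619437 = 118.333381 m
LSR: p² = d² − 2 + 2cos(α−β) + 2d(sin α + sin β) = 119.950218; p = √p² = 10.952179; φ = atan2(−cos α − cos β, d + sin α + sin β) − atan2(−2, p) = 0.001082 rad; t = (φ − α) mod 2π = 0.147837 rad, q = (φ − β) mod 2π = 6.237291 rad → L = 5.01·(0.147837 + 10.952179 + 6.237291) = 5.01·17.337307 = 86.859907 m
RSL: p² = d² − 2 + 2cos(α−β) − 2d(sin α + sin β) = 124.339366; p = √p² = 11.150756; φ = atan2(cos α + cos β, d − sin α − sin β) − atan2(2, p) = -0.001063 rad; t = (α − φ) mod 2π = 6.137493 rad, q = (β − φ) mod 2π = 0.048039 rad → L = 5.01·(6.137493 + 11.150756 + 0.048039) = 5.01·17.336289 = 86.854806 m
RLR: c = (6 − d² + 2cos(α−β) + 2d(sin α − sin β))/8 = -14.811309, |c| > 1 → infeasible
LRL: c = (6 − d² + 2cos(α−β) − 2d(sin α − sin β))/8 = -13.743596, |c| > 1 → infeasible
Shortest: LSL with L = 55.381311 m ≈ 55.3813 m
Convert LSL to answer units (arcs ×180/π): t = 0.147643·180/π = 8.4593°, p = ρ·p = 5.01·10.860422 = 54.4107 m, q = 0.046088·180/π = 2.6407°, L = 55.3813 m.

LSL: t = 8.4593°, p = 54.4107 m, q = 2.6407°, L = 55.3813 m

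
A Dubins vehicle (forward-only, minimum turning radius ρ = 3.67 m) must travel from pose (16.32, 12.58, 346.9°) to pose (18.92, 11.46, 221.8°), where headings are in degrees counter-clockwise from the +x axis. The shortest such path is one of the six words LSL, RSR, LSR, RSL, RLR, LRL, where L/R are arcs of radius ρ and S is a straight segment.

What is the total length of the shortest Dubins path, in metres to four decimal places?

25.6680 m

Let ψ = atan2(Δy, Δx) = atan2(-1.12, 2.60) = -23.3049° be the start→goal bearing.
Normalize: d = |goal − start| / ρ = 2.830972/3.67 = 0.771382, α = (θ_start − ψ) mod 360° = 10.2049° = 0.178109 rad, β = (θ_goal − ψ) mod 360° = 245.1049° = 4.277887 rad.
Common terms: sin α = 0.177169, cos α = 0.984180, sin β = -0.907080, cos β = -0.420958, cos(α−β) = -0.575005, d² = 0.595030. Work in radians in the unit-radius frame; every candidate has L = ρ·(t + p + q).
LSL: p² = 2 + d² − 2cos(α−β) + 2d(sin α − sin β) = 5.417780; p = √p² = 2.327613; φ = atan2(cos β − cos α, d + sin α − sin β) = -0.648112 rad; t = (φ − α) mod 2π = 5.456964 rad, q = (β − φ) mod 2π = 4.926000 rad → L = 3.67·(5.456964 + 2.327613 + 4.926000) = 3.67·12.710576 = 46.647815 m
RSR: p² = 2 + d² − 2cos(α−β) + 2d(sin β − sin α) = 2.072301; p = √p² = 1.439549; φ = atan2(cos α − cos β, d − sin α + sin β) = 1.789881 rad; t = (α − φ) mod 2π = 4.671413 rad, q = (φ − β) mod 2π = 3.795179 rad → L = 3.67·(4.671413 + 1.439549 + 3.795179) = 3.67·9.906141 = 36.355538 m
LSR: p² = d² − 2 + 2cos(α−β) + 2d(sin α + sin β) = -3.681061 < 0 → infeasible
RSL: p² = d² − 2 + 2cos(α−β) − 2d(sin α + sin β) = -1.428900 < 0 → infeasible
RLR: c = (6 − d² + 2cos(α−β) + 2d(sin α − sin β))/8 = 0.740962; p = 2π − arccos c = 5.546891 rad; φ = atan2(cos α − cos β, d − sin α + sin β) = 1.789881 rad; t = (α − φ + p/2) mod 2π = 1.161673 rad, q = (α − β − t + p) mod 2π = 0.285440 rad → L = 3.67·(1.161673 + 5.546891 + 0.285440) = 3.67·6.994004 = 25.667995 m
LRL: c = (6 − d² + 2cos(α−β) − 2d(sin α − sin β))/8 = 0.322777; p = 2π − arccos c = 5.041052 rad; φ = atan2(cos β − cos α, d + sin α − sin β) = -0.648112 rad; t = (φ − α + p/2) mod 2π = 1.694305 rad, q = (β − α − t + p) mod 2π = 1.163340 rad → L = 3.67·(1.694305 + 5.041052 + 1.163340) = 3.67·7.898696 = 28.988215 m
Shortest: RLR with L = 25.667995 m ≈ 25.6680 m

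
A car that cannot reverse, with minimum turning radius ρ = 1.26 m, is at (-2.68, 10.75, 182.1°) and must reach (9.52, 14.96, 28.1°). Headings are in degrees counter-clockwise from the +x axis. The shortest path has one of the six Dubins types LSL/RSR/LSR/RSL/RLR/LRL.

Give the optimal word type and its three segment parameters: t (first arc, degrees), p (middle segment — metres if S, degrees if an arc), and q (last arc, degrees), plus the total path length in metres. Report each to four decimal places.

RSL: t = 174.6636°, p = 12.0805 m, q = 20.6636°, L = 16.3759 m

Let ψ = atan2(Δy, Δx) = atan2(4.21, 12.20) = 19.0386° be the start→goal bearing.
Normalize: d = |goal − start| / ρ = 12.905971/1.26 = 10.242835, α = (θ_start − ψ) mod 360° = 163.0614° = 2.845958 rad, β = (θ_goal − ψ) mod 360° = 9.0614° = 0.158151 rad.
Common terms: sin α = 0.291347, cos α = -0.956617, sin β = 0.157492, cos β = 0.987520, cos(α−β) = -0.898794, d² = 104.915659. Work in radians in the unit-radius frame; every candidate has L = ρ·(t + p + q).
LSL: p² = 2 + d² − 2cos(α−β) + 2d(sin α − sin β) = 111.455356; p = √p² = 10.557242; φ = atan2(cos β − cos α, d + sin α − sin β) = 0.185209 rad; t = (φ − α) mod 2π = 3.622437 rad, q = (β − φ) mod 2π = 6.256127 rad → L = 1.26·(3.622437 + 10.557242 + 6.256127) = 1.26·20.435805 = 25.749115 m
RSR: p² = 2 + d² − 2cos(α−β) + 2d(sin β − sin α) = 105.971138; p = √p² = 10.294228; φ = atan2(cos α − cos β, d − sin α + sin β) = -0.189998 rad; t = (α − φ) mod 2π = 3.035956 rad, q = (φ − β) mod 2π = 5.935036 rad → L = 1.26·(3.035956 + 10.294228 + 5.935036) = 1.26·19.265221 = 24.274178 m
LSR: p² = d² − 2 + 2cos(α−β) + 2d(sin α + sin β) = 110.312849; p = √p² = 10.502992; φ = atan2(−cos α − cos β, d + sin α + sin β) − atan2(−2, p) = 0.185279 rad; t = (φ − α) mod 2π = 3.622506 rad, q = (φ − β) mod 2π = 0.027128 rad → L = 1.26·(3.622506 + 10.502992 + 0.027128) = 1.26·14.152627 = 17.832310 m
RSL: p² = d² − 2 + 2cos(α−β) − 2d(sin α + sin β) = 91.923293; p = √p² = 9.587664; φ = atan2(cos α + cos β, d − sin α − sin β) − atan2(2, p) = -0.202497 rad; t = (α − φ) mod 2π = 3.048455 rad, q = (β − φ) mod 2π = 0.360648 rad → L = 1.26·(3.048455 + 9.587664 + 0.360648) = 1.26·12.996766 = 16.375925 m
RLR: c = (6 − d² + 2cos(α−β) + 2d(sin α − sin β))/8 = -12.246392, |c| > 1 → infeasible
LRL: c = (6 − d² + 2cos(α−β) − 2d(sin α − sin β))/8 = -12.931919, |c| > 1 → infeasible
Shortest: RSL with L = 16.375925 m ≈ 16.3759 m
Convert RSL to answer units (arcs ×180/π): t = 3.048455·180/π = 174.6636°, p = ρ·p = 1.26·9.587664 = 12.0805 m, q = 0.360648·180/π = 20.6636°, L = 16.3759 m.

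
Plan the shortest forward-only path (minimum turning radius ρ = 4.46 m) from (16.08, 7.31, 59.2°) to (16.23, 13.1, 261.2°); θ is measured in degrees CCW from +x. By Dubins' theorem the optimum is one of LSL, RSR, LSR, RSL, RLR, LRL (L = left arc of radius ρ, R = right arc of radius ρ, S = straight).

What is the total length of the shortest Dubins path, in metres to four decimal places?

27.2676 m

Let ψ = atan2(Δy, Δx) = atan2(5.79, 0.15) = 88.5160° be the start→goal bearing.
Normalize: d = |goal − start| / ρ = 5.791943/4.46 = 1.298642, α = (θ_start − ψ) mod 360° = 330.6840° = 5.771525 rad, β = (θ_goal − ψ) mod 360° = 172.6840° = 3.013905 rad.
Common terms: sin α = -0.489626, cos α = 0.871933, sin β = 0.127341, cos β = -0.991859, cos(α−β) = -0.927184, d² = 1.686471. Work in radians in the unit-radius frame; every candidate has L = ρ·(t + p + q).
LSL: p² = 2 + d² − 2cos(α−β) + 2d(sin α − sin β) = 3.938400; p = √p² = 1.984540; φ = atan2(cos β − cos α, d + sin α − sin β) = -1.220163 rad; t = (φ − α) mod 2π = 5.574683 rad, q = (β − φ) mod 2π = 4.234068 rad → L = 4.46·(5.574683 + 1.984540 + 4.234068) = 4.46·11.793291 = 52.598076 m
RSR: p² = 2 + d² − 2cos(α−β) + 2d(sin β − sin α) = 7.143277; p = √p² = 2.672691; φ = atan2(cos α − cos β, d − sin α + sin β) = 0.771689 rad; t = (α − φ) mod 2π = 4.999836 rad, q = (φ − β) mod 2π = 4.040969 rad → L = 4.46·(4.999836 + 2.672691 + 4.040969) = 4.46·11.713496 = 52.242194 m
LSR: p² = d² − 2 + 2cos(α−β) + 2d(sin α + sin β) = -3.108852 < 0 → infeasible
RSL: p² = d² − 2 + 2cos(α−β) − 2d(sin α + sin β) = -1.226942 < 0 → infeasible
RLR: c = (6 − d² + 2cos(α−β) + 2d(sin α − sin β))/8 = 0.107090; p = 2π − arccos c = 4.819685 rad; φ = atan2(cos α − cos β, d − sin α + sin β) = 0.771689 rad; t = (α − φ + p/2) mod 2π = 1.126494 rad, q = (α − β − t + p) mod 2π = 0.167627 rad → L = 4.46·(1.126494 + 4.819685 + 0.167627) = 4.46·6.113805 = 27.267571 m
LRL: c = (6 − d² + 2cos(α−β) − 2d(sin α − sin β))/8 = 0.507700; p = 2π − arccos c = 5.244902 rad; φ = atan2(cos β − cos α, d + sin α − sin β) = -1.220163 rad; t = (φ − α + p/2) mod 2π = 1.913948 rad, q = (β − α − t + p) mod 2π = 0.573333 rad → L = 4.46·(1.913948 + 5.244902 + 0.573333) = 4.46·7.732184 = 34.485540 m
Shortest: RLR with L = 27.267571 m ≈ 27.2676 m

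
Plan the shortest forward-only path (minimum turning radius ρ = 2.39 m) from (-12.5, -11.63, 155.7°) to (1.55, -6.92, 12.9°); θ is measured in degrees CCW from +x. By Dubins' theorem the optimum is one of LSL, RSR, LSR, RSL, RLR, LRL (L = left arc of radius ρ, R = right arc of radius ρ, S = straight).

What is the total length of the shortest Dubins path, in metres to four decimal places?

Let ψ = atan2(Δy, Δx) = atan2(4.71, 14.05) = 18.5328° be the start→goal bearing.
Normalize: d = |goal − start| / ρ = 14.818455/2.39 = 6.200190, α = (θ_start − ψ) mod 360° = 137.1672° = 2.394020 rad, β = (θ_goal − ψ) mod 360° = 354.3672° = 6.184875 rad.
Common terms: sin α = 0.679861, cos α = -0.733341, sin β = -0.098152, cos β = 0.995171, cos(α−β) = -0.796530, d² = 38.442359. Work in radians in the unit-radius frame; every candidate has L = ρ·(t + p + q).
LSL: p² = 2 + d² − 2cos(α−β) + 2d(sin α − sin β) = 51.683074; p = √p² = 7.189094; φ = atan2(cos β − cos α, d + sin α − sin β) = 0.242814 rad; t = (φ − α) mod 2π = 4.131980 rad, q = (β − φ) mod 2π = 5.942061 rad → L = 2.39·(4.131980 + 7.189094 + 5.942061) = 2.39·17.263135 = 41.258892 m
RSR: p² = 2 + d² − 2cos(α−β) + 2d(sin β − sin α) = 32.387764; p = √p² = 5.691025; φ = atan2(cos α − cos β, d − sin α + sin β) = -0.308601 rad; t = (α − φ) mod 2π = 2.702621 rad, q = (φ − β) mod 2π = 6.072895 rad → L = 2.39·(2.702621 + 5.691025 + 6.072895) = 2.39·14.466540 = 34.575032 m
LSR: p² = d² − 2 + 2cos(α−β) + 2d(sin α + sin β) = 42.062709; p = √p² = 6.485577; φ = atan2(−cos α − cos β, d + sin α + sin β) − atan2(−2, p) = 0.260536 rad; t = (φ − α) mod 2π = 4.149701 rad, q = (φ − β) mod 2π = 0.358846 rad → L = 2.39·(4.149701 + 6.485577 + 0.358846) = 2.39·10.994124 = 26.275957 m
RSL: p² = d² − 2 + 2cos(α−β) − 2d(sin α + sin β) = 27.635889; p = √p² = 5.256985; φ = atan2(cos α + cos β, d − sin α − sin β) − atan2(2, p) = -0.316969 rad; t = (α − φ) mod 2π = 2.710989 rad, q = (β − φ) mod 2π = 0.218659 rad → L = 2.39·(2.710989 + 5.256985 + 0.218659) = 2.39·8.186632 = 19.566051 m
RLR: c = (6 − d² + 2cos(α−β) + 2d(sin α − sin β))/8 = -3.048471, |c| > 1 → infeasible
LRL: c = (6 − d² + 2cos(α−β) − 2d(sin α − sin β))/8 = -5.460384, |c| > 1 → infeasible
Shortest: RSL with L = 19.566051 m ≈ 19.5661 m

19.5661 m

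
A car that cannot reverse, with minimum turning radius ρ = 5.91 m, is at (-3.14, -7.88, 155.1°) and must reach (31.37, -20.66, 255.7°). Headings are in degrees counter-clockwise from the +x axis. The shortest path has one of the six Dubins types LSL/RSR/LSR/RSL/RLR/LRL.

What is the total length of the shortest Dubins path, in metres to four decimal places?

Let ψ = atan2(Δy, Δx) = atan2(-12.78, 34.51) = -20.3210° be the start→goal bearing.
Normalize: d = |goal − start| / ρ = 36.800387/5.91 = 6.226800, α = (θ_start − ψ) mod 360° = 175.4210° = 3.061674 rad, β = (θ_goal − ψ) mod 360° = 276.0210° = 4.817475 rad.
Common terms: sin α = 0.079834, cos α = -0.996808, sin β = -0.994484, cos β = 0.104893, cos(α−β) = -0.183951, d² = 38.773037. Work in radians in the unit-radius frame; every candidate has L = ρ·(t + p + q).
LSL: p² = 2 + d² − 2cos(α−β) + 2d(sin α − sin β) = 54.520061; p = √p² = 7.383770; φ = atan2(cos β − cos α, d + sin α − sin β) = 0.149765 rad; t = (φ − α) mod 2π = 3.371277 rad, q = (β − φ) mod 2π = 4.667710 rad → L = 5.91·(3.371277 + 7.383770 + 4.667710) = 5.91·15.422757 = 91.148492 m
RSR: p² = 2 + d² − 2cos(α−β) + 2d(sin β − sin α) = 27.761818; p = √p² = 5.268948; φ = atan2(cos α − cos β, d − sin α + sin β) = -0.210647 rad; t = (α − φ) mod 2π = 3.272321 rad, q = (φ − β) mod 2π = 1.255063 rad → L = 5.91·(3.272321 + 5.268948 + 1.255063) = 5.91·9.796333 = 57.896325 m
LSR: p² = d² − 2 + 2cos(α−β) + 2d(sin α + sin β) = 25.014455; p = √p² = 5.001445; φ = atan2(−cos α − cos β, d + sin α + sin β) − atan2(−2, p) = 0.546756 rad; t = (φ − α) mod 2π = 3.768268 rad, q = (φ − β) mod 2π = 2.012467 rad → L = 5.91·(3.768268 + 5.001445 + 2.012467) = 5.91·10.782180 = 63.722683 m
RSL: p² = d² − 2 + 2cos(α−β) − 2d(sin α + sin β) = 47.795813; p = √p² = 6.913452; φ = atan2(cos α + cos β, d − sin α − sin β) − atan2(2, p) = -0.405853 rad; t = (α − φ) mod 2π = 3.467526 rad, q = (β − φ) mod 2π = 5.223328 rad → L = 5.91·(3.467526 + 6.913452 + 5.223328) = 5.91·15.604306 = 92.221446 m
RLR: c = (6 − d² + 2cos(α−β) + 2d(sin α − sin β))/8 = -2.470227, |c| > 1 → infeasible
LRL: c = (6 − d² + 2cos(α−β) − 2d(sin α − sin β))/8 = -5.815008, |c| > 1 → infeasible
Shortest: RSR with L = 57.896325 m ≈ 57.8963 m

57.8963 m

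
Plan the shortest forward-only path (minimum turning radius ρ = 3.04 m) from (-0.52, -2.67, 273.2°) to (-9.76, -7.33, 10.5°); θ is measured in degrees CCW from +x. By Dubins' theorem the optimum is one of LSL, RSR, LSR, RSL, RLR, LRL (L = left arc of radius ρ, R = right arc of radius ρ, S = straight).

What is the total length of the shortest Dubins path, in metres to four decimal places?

Let ψ = atan2(Δy, Δx) = atan2(-4.66, -9.24) = -153.2369° be the start→goal bearing.
Normalize: d = |goal − start| / ρ = 10.348584/3.04 = 3.404140, α = (θ_start − ψ) mod 360° = 66.4369° = 1.159542 rad, β = (θ_goal − ψ) mod 360° = 163.7369° = 2.857747 rad.
Common terms: sin α = 0.916620, cos α = 0.399759, sin β = 0.280049, cos β = -0.959986, cos(α−β) = -0.127065, d² = 11.588167. Work in radians in the unit-radius frame; every candidate has L = ρ·(t + p + q).
LSL: p² = 2 + d² − 2cos(α−β) + 2d(sin α − sin β) = 18.176249; p = √p² = 4.263361; φ = atan2(cos β − cos α, d + sin α − sin β) = -0.324608 rad; t = (φ − α) mod 2π = 4.799035 rad, q = (β − φ) mod 2π = 3.182355 rad → L = 3.04·(4.799035 + 4.263361 + 3.182355) = 3.04·12.244752 = 37.224046 m
RSR: p² = 2 + d² − 2cos(α−β) + 2d(sin β − sin α) = 9.508342; p = √p² = 3.083560; φ = atan2(cos α − cos β, d − sin α + sin β) = 0.456675 rad; t = (α − φ) mod 2π = 0.702867 rad, q = (φ − β) mod 2π = 3.882113 rad → L = 3.04·(0.702867 + 3.083560 + 3.882113) = 3.04·7.668540 = 23.312361 m
LSR: p² = d² − 2 + 2cos(α−β) + 2d(sin α + sin β) = 17.481296; p = √p² = 4.181064; φ = atan2(−cos α − cos β, d + sin α + sin β) − atan2(−2, p) = 0.567346 rad; t = (φ − α) mod 2π = 5.690989 rad, q = (φ − β) mod 2π = 3.992784 rad → L = 3.04·(5.690989 + 4.181064 + 3.992784) = 3.04·13.864837 = 42.149106 m
RSL: p² = d² − 2 + 2cos(α−β) − 2d(sin α + sin β) = 1.186779; p = √p² = 1.089394; φ = atan2(cos α + cos β, d − sin α − sin β) − atan2(2, p) = -1.320573 rad; t = (α − φ) mod 2π = 2.480115 rad, q = (β − φ) mod 2π = 4.178320 rad → L = 3.04·(2.480115 + 1.089394 + 4.178320) = 3.04·7.747829 = 23.553401 m
RLR: c = (6 − d² + 2cos(α−β) + 2d(sin α − sin β))/8 = -0.188543; p = 2π − arccos c = 4.522711 rad; φ = atan2(cos α − cos β, d − sin α + sin β) = 0.456675 rad; t = (α − φ + p/2) mod 2π = 2.964223 rad, q = (α − β − t + p) mod 2π = 6.143468 rad → L = 3.04·(2.964223 + 4.522711 + 6.143468) = 3.04·13.630402 = 41.436421 m
LRL: c = (6 − d² + 2cos(α−β) − 2d(sin α − sin β))/8 = -1.272031, |c| > 1 → infeasible
Shortest: RSR with L = 23.312361 m ≈ 23.3124 m

23.3124 m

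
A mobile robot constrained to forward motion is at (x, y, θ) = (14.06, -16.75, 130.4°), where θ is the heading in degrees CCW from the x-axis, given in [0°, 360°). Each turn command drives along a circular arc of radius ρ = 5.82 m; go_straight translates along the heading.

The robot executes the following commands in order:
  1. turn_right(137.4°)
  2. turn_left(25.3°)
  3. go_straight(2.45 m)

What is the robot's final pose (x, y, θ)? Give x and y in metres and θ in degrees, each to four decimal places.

set_pose: (x, y, θ) = (14.0600, -16.7500, 130.4000°), ρ = 5.82
turn_right(137.4°): centre at ρ to the right, rotate −137.4° → (19.2014, -7.2013, -7.0000° ≡ 353.0000°)
turn_left(25.3°): centre at ρ to the left, rotate +25.3° → (21.7381, -6.9504, 378.3000° ≡ 18.3000°)
go_straight(2.45): x += 2.45·cos θ, y += 2.45·sin θ → (24.0642, -6.1811, 18.3000°)

(24.0642, -6.1811, 18.3000°)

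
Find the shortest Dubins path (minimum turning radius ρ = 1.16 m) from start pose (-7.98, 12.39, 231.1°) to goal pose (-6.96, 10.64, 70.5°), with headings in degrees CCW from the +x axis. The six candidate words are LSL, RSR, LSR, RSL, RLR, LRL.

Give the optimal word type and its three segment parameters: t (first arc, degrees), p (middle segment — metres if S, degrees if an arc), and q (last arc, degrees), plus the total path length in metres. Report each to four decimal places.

RLR: t = 30.9118°, p = 232.5564°, q = 2.2446°, L = 5.3796 m

Let ψ = atan2(Δy, Δx) = atan2(-1.75, 1.02) = -59.7639° be the start→goal bearing.
Normalize: d = |goal − start| / ρ = 2.025562/1.16 = 1.746174, α = (θ_start − ψ) mod 360° = 290.8639° = 5.076533 rad, β = (θ_goal − ψ) mod 360° = 130.2639° = 2.273534 rad.
Common terms: sin α = -0.934429, cos α = 0.356150, sin β = 0.763075, cos β = -0.646309, cos(α−β) = -0.943223, d² = 3.049123. Work in radians in the unit-radius frame; every candidate has L = ρ·(t + p + q).
LSL: p² = 2 + d² − 2cos(α−β) + 2d(sin α − sin β) = 1.007293; p = √p² = 1.003640; φ = atan2(cos β − cos α, d + sin α − sin β) = -1.522284 rad; t = (φ − α) mod 2π = 5.967553 rad, q = (β − φ) mod 2π = 3.795819 rad → L = 1.16·(5.967553 + 1.003640 + 3.795819) = 1.16·10.767012 = 12.489734 m
RSR: p² = 2 + d² − 2cos(α−β) + 2d(sin β − sin α) = 12.863844; p = √p² = 3.586620; φ = atan2(cos α − cos β, d − sin α + sin β) = 0.283273 rad; t = (α − φ) mod 2π = 4.793260 rad, q = (φ − β) mod 2π = 4.292924 rad → L = 1.16·(4.793260 + 3.586620 + 4.292924) = 1.16·12.672804 = 14.700453 m
LSR: p² = d² − 2 + 2cos(α−β) + 2d(sin α + sin β) = -1.435748 < 0 → infeasible
RSL: p² = d² − 2 + 2cos(α−β) − 2d(sin α + sin β) = -0.238896 < 0 → infeasible
RLR: c = (6 − d² + 2cos(α−β) + 2d(sin α − sin β))/8 = -0.607980; p = 2π − arccos c = 4.058875 rad; φ = atan2(cos α − cos β, d − sin α + sin β) = 0.283273 rad; t = (α − φ + p/2) mod 2π = 0.539512 rad, q = (α − β − t + p) mod 2π = 0.039176 rad → L = 1.16·(0.539512 + 4.058875 + 0.039176) = 1.16·4.637563 = 5.379573 m
LRL: c = (6 − d² + 2cos(α−β) − 2d(sin α − sin β))/8 = 0.874088; p = 2π − arccos c = 5.775945 rad; φ = atan2(cos β − cos α, d + sin α − sin β) = -1.522284 rad; t = (φ − α + p/2) mod 2π = 2.572340 rad, q = (β − α − t + p) mod 2π = 0.400606 rad → L = 1.16·(2.572340 + 5.775945 + 0.400606) = 1.16·8.748891 = 10.148714 m
Shortest: RLR with L = 5.379573 m ≈ 5.3796 m
Convert RLR to answer units (arcs ×180/π): t = 0.539512·180/π = 30.9118°, p = 4.058875·180/π = 232.5564°, q = 0.039176·180/π = 2.2446°, L = 5.3796 m.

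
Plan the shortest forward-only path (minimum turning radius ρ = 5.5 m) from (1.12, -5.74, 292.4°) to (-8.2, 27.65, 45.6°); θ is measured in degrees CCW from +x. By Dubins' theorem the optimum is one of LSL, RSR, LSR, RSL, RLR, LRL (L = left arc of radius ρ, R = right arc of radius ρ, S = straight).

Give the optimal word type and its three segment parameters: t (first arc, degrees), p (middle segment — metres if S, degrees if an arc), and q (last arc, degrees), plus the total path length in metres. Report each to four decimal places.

LSR: t = 200.4803°, p = 27.2400 m, q = 87.2803°, L = 54.8630 m

Let ψ = atan2(Δy, Δx) = atan2(33.39, -9.32) = 105.5958° be the start→goal bearing.
Normalize: d = |goal − start| / ρ = 34.666331/5.5 = 6.302969, α = (θ_start − ψ) mod 360° = 186.8042° = 3.260349 rad, β = (θ_goal − ψ) mod 360° = 300.0042° = 5.236062 rad.
Common terms: sin α = -0.118477, cos α = -0.992957, sin β = -0.865989, cos β = 0.500064, cos(α−β) = -0.393942, d² = 39.727421. Work in radians in the unit-radius frame; every candidate has L = ρ·(t + p + q).
LSL: p² = 2 + d² − 2cos(α−β) + 2d(sin α − sin β) = 51.938387; p = √p² = 7.206829; φ = atan2(cos β − cos α, d + sin α − sin β) = 0.208679 rad; t = (φ − α) mod 2π = 3.231515 rad, q = (β − φ) mod 2π = 5.027383 rad → L = 5.5·(3.231515 + 7.206829 + 5.027383) = 5.5·15.465727 = 85.061500 m
RSR: p² = 2 + d² − 2cos(α−β) + 2d(sin β − sin α) = 33.092224; p = √p² = 5.752584; φ = atan2(cos α − cos β, d − sin α + sin β) = -0.262545 rad; t = (α − φ) mod 2π = 3.522894 rad, q = (φ − β) mod 2π = 0.784579 rad → L = 5.5·(3.522894 + 5.752584 + 0.784579) = 5.5·10.060057 = 55.330312 m
LSR: p² = d² − 2 + 2cos(α−β) + 2d(sin α + sin β) = 24.529423; p = √p² = 4.952719; φ = atan2(−cos α − cos β, d + sin α + sin β) − atan2(−2, p) = 0.476205 rad; t = (φ − α) mod 2π = 3.499042 rad, q = (φ − β) mod 2π = 1.523329 rad → L = 5.5·(3.499042 + 4.952719 + 1.523329) = 5.5·9.975089 = 54.862991 m
RSL: p² = d² − 2 + 2cos(α−β) − 2d(sin α + sin β) = 49.349652; p = √p² = 7.024931; φ = atan2(cos α + cos β, d − sin α − sin β) − atan2(2, p) = -0.344895 rad; t = (α − φ) mod 2π = 3.605244 rad, q = (β − φ) mod 2π = 5.580957 rad → L = 5.5·(3.605244 + 7.024931 + 5.580957) = 5.5·16.211131 = 89.161222 m
RLR: c = (6 − d² + 2cos(α−β) + 2d(sin α − sin β))/8 = -3.136528, |c| > 1 → infeasible
LRL: c = (6 − d² + 2cos(α−β) − 2d(sin α − sin β))/8 = -5.492298, |c| > 1 → infeasible
Shortest: LSR with L = 54.862991 m ≈ 54.8630 m
Convert LSR to answer units (arcs ×180/π): t = 3.499042·180/π = 200.4803°, p = ρ·p = 5.5·4.952719 = 27.2400 m, q = 1.523329·180/π = 87.2803°, L = 54.8630 m.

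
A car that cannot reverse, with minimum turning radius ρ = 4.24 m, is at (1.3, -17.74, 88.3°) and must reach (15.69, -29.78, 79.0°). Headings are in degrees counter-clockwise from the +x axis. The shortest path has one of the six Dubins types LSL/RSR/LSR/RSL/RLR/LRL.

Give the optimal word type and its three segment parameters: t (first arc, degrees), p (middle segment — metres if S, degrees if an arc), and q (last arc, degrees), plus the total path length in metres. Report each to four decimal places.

Let ψ = atan2(Δy, Δx) = atan2(-12.04, 14.39) = -39.9190° be the start→goal bearing.
Normalize: d = |goal − start| / ρ = 18.762561/4.24 = 4.425132, α = (θ_start − ψ) mod 360° = 128.2190° = 2.237843 rad, β = (θ_goal − ψ) mod 360° = 118.9190° = 2.075527 rad.
Common terms: sin α = 0.785652, cos α = -0.618668, sin β = 0.875305, cos β = -0.483572, cos(α−β) = 0.986856, d² = 19.581796. Work in radians in the unit-radius frame; every candidate has L = ρ·(t + p + q).
LSL: p² = 2 + d² − 2cos(α−β) + 2d(sin α − sin β) = 18.814638; p = √p² = 4.337584; φ = atan2(cos β − cos α, d + sin α − sin β) = 0.031151 rad; t = (φ − α) mod 2π = 4.076493 rad, q = (β − φ) mod 2π = 2.044377 rad → L = 4.24·(4.076493 + 4.337584 + 2.044377) = 4.24·10.458454 = 44.343845 m
RSR: p² = 2 + d² − 2cos(α−β) + 2d(sin β − sin α) = 20.401532; p = √p² = 4.516805; φ = atan2(cos α − cos β, d − sin α + sin β) = -0.029914 rad; t = (α − φ) mod 2π = 2.267757 rad, q = (φ − β) mod 2π = 4.177744 rad → L = 4.24·(2.267757 + 4.516805 + 4.177744) = 4.24·10.962306 = 46.480179 m
LSR: p² = d² − 2 + 2cos(α−β) + 2d(sin α + sin β) = 34.255415; p = √p² = 5.852813; φ = atan2(−cos α − cos β, d + sin α + sin β) − atan2(−2, p) = 0.508442 rad; t = (φ − α) mod 2π = 4.553784 rad, q = (φ − β) mod 2π = 4.716100 rad → L = 4.24·(4.553784 + 5.852813 + 4.716100) = 4.24·15.122697 = 64.120235 m
RSL: p² = d² − 2 + 2cos(α−β) − 2d(sin α + sin β) = 4.855600; p = √p² = 2.203543; φ = atan2(cos α + cos β, d − sin α − sin β) − atan2(2, p) = -1.116451 rad; t = (α − φ) mod 2π = 3.354294 rad, q = (β − φ) mod 2π = 3.191978 rad → L = 4.24·(3.354294 + 2.203543 + 3.191978) = 4.24·8.749814 = 37.099212 m
RLR: c = (6 − d² + 2cos(α−β) + 2d(sin α − sin β))/8 = -1.550191, |c| > 1 → infeasible
LRL: c = (6 − d² + 2cos(α−β) − 2d(sin α − sin β))/8 = -1.351830, |c| > 1 → infeasible
Shortest: RSL with L = 37.099212 m ≈ 37.0992 m
Convert RSL to answer units (arcs ×180/π): t = 3.354294·180/π = 192.1869°, p = ρ·p = 4.24·2.203543 = 9.3430 m, q = 3.191978·180/π = 182.8869°, L = 37.0992 m.

RSL: t = 192.1869°, p = 9.3430 m, q = 182.8869°, L = 37.0992 m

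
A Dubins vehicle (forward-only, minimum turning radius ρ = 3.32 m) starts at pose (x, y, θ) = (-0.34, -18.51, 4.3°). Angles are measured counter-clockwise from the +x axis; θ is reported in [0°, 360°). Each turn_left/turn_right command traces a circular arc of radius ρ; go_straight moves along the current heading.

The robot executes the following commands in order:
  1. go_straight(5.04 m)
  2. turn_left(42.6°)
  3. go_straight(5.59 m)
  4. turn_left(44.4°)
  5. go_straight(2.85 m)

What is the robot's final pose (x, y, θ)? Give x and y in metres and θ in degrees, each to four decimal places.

set_pose: (x, y, θ) = (-0.3400, -18.5100, 4.3000°), ρ = 3.32
go_straight(5.04): x += 5.04·cos θ, y += 5.04·sin θ → (4.6858, -18.1321, 4.3000°)
turn_left(42.6°): centre at ρ to the left, rotate +42.6° → (6.8610, -17.0899, 46.9000°)
go_straight(5.59): x += 5.59·cos θ, y += 5.59·sin θ → (10.6805, -13.0083, 46.9000°)
turn_left(44.4°): centre at ρ to the left, rotate +44.4° → (11.5755, -10.6645, 91.3000°)
go_straight(2.85): x += 2.85·cos θ, y += 2.85·sin θ → (11.5109, -7.8153, 91.3000°)

(11.5109, -7.8153, 91.3000°)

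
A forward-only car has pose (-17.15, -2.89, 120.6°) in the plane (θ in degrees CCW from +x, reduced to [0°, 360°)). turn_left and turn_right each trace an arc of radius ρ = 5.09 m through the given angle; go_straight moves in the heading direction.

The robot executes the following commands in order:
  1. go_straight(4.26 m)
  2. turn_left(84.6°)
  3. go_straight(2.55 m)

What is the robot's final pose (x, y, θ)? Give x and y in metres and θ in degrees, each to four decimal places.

(-28.1742, 1.7056, 205.2000°)

set_pose: (x, y, θ) = (-17.1500, -2.8900, 120.6000°), ρ = 5.09
go_straight(4.26): x += 4.26·cos θ, y += 4.26·sin θ → (-19.3185, 0.7768, 120.6000°)
turn_left(84.6°): centre at ρ to the left, rotate +84.6° → (-25.8669, 2.7913, 205.2000°)
go_straight(2.55): x += 2.55·cos θ, y += 2.55·sin θ → (-28.1742, 1.7056, 205.2000°)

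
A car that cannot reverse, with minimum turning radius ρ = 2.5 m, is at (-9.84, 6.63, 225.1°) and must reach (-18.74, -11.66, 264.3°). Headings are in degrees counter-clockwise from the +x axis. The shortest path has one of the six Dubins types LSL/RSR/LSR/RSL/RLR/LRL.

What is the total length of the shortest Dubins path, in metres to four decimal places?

Let ψ = atan2(Δy, Δx) = atan2(-18.29, -8.90) = -115.9478° be the start→goal bearing.
Normalize: d = |goal − start| / ρ = 20.340455/2.5 = 8.136182, α = (θ_start − ψ) mod 360° = 341.0478° = 5.952407 rad, β = (θ_goal − ψ) mod 360° = 20.2478° = 0.353390 rad.
Common terms: sin α = -0.324780, cos α = 0.945790, sin β = 0.346081, cos β = 0.938205, cos(α−β) = 0.774944, d² = 66.197456. Work in radians in the unit-radius frame; every candidate has L = ρ·(t + p + q).
LSL: p² = 2 + d² − 2cos(α−β) + 2d(sin α − sin β) = 55.731085; p = √p² = 7.465325; φ = atan2(cos β − cos α, d + sin α − sin β) = -0.001016 rad; t = (φ − α) mod 2π = 0.329763 rad, q = (β − φ) mod 2π = 0.354406 rad → L = 2.5·(0.329763 + 7.465325 + 0.354406) = 2.5·8.149495 = 20.373736 m
RSR: p² = 2 + d² − 2cos(α−β) + 2d(sin β − sin α) = 77.564049; p = √p² = 8.807045; φ = atan2(cos α − cos β, d − sin α + sin β) = 0.000861 rad; t = (α − φ) mod 2π = 5.951545 rad, q = (φ − β) mod 2π = 5.930656 rad → L = 2.5·(5.951545 + 8.807045 + 5.930656) = 2.5·20.689247 = 51.723117 m
LSR: p² = d² − 2 + 2cos(α−β) + 2d(sin α + sin β) = 66.093961; p = √p² = 8.129819; φ = atan2(−cos α − cos β, d + sin α + sin β) − atan2(−2, p) = 0.014245 rad; t = (φ − α) mod 2π = 0.345023 rad, q = (φ − β) mod 2π = 5.944040 rad → L = 2.5·(0.345023 + 8.129819 + 5.944040) = 2.5·14.418882 = 36.047206 m
RSL: p² = d² − 2 + 2cos(α−β) − 2d(sin α + sin β) = 65.400729; p = √p² = 8.087072; φ = atan2(cos α + cos β, d − sin α − sin β) − atan2(2, p) = -0.014320 rad; t = (α − φ) mod 2π = 5.966726 rad, q = (β − φ) mod 2π = 0.367710 rad → L = 2.5·(5.966726 + 8.087072 + 0.367710) = 2.5·14.421508 = 36.053770 m
RLR: c = (6 − d² + 2cos(α−β) + 2d(sin α − sin β))/8 = -8.695506, |c| > 1 → infeasible
LRL: c = (6 − d² + 2cos(α−β) − 2d(sin α − sin β))/8 = -5.966386, |c| > 1 → infeasible
Shortest: LSL with L = 20.373736 m ≈ 20.3737 m

20.3737 m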